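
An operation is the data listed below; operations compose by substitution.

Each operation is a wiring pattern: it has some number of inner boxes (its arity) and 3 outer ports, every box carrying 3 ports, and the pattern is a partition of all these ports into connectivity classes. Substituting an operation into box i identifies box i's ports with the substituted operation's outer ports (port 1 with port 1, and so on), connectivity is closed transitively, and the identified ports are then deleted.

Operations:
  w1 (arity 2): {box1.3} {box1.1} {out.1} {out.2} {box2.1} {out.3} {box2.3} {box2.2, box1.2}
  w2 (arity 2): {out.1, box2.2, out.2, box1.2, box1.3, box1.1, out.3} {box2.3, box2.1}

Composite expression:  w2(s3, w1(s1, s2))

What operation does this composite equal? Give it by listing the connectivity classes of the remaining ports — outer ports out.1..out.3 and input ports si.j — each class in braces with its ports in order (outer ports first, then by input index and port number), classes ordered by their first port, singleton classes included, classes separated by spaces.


{out.1, out.2, out.3, s3.1, s3.2, s3.3} {s1.1} {s1.2, s2.2} {s1.3} {s2.1} {s2.3}

Reachability decides: close wires over w2-identified ports.
w1 over (s1, s2) gives {out.1} {out.2} {out.3} {s1.1} {s1.2, s2.2} {s1.3} {s2.1} {s2.3}, out.j being that stage's outer ports
w2 over (s3, s1, s2) gives {out.1, out.2, out.3, s3.1, s3.2, s3.3} {s1.1} {s1.2, s2.2} {s1.3} {s2.1} {s2.3}, out.j being that stage's outer ports


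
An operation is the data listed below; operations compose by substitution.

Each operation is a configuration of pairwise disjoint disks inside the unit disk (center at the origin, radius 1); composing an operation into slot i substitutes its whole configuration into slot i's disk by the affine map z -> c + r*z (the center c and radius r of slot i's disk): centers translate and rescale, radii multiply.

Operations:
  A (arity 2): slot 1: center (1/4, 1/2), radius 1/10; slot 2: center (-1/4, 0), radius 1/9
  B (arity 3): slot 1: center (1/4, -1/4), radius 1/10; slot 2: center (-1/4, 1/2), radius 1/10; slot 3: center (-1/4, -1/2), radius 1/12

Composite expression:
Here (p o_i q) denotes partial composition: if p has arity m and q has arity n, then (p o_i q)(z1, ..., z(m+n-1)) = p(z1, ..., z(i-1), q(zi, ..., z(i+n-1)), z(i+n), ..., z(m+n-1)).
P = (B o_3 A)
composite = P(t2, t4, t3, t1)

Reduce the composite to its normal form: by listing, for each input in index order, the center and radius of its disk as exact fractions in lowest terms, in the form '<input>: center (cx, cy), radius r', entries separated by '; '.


t1: center (-13/48, -1/2), radius 1/108; t2: center (1/4, -1/4), radius 1/10; t3: center (-11/48, -11/24), radius 1/120; t4: center (-1/4, 1/2), radius 1/10

Affine substitution under B: radii multiply and t-centers shift.
input t2: applying the 1 nested substitution gives center (1/4, -1/4), radius 1/10
input t4: applying the 1 nested substitution gives center (-1/4, 1/2), radius 1/10
input t3: applying the 2 nested substitutions gives center (-11/48, -11/24), radius 1/120
input t1: applying the 2 nested substitutions gives center (-13/48, -1/2), radius 1/108


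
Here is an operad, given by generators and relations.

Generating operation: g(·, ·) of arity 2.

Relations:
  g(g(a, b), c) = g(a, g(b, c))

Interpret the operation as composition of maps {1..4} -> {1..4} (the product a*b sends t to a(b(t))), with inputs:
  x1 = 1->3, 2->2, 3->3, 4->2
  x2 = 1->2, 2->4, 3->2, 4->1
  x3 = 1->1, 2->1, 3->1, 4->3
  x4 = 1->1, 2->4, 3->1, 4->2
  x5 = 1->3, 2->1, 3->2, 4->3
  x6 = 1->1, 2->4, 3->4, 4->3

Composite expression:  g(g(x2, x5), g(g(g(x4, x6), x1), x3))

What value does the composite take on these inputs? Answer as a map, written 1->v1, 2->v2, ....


g(x2, x5) = 1->2, 2->2, 3->4, 4->2
g(x4, x6) = 1->1, 2->2, 3->2, 4->1
g(g(x4, x6), x1) = 1->2, 2->2, 3->2, 4->2
g(g(g(x4, x6), x1), x3) = 1->2, 2->2, 3->2, 4->2
g(g(x2, x5), g(g(g(x4, x6), x1), x3)) = 1->2, 2->2, 3->2, 4->2

1->2, 2->2, 3->2, 4->2


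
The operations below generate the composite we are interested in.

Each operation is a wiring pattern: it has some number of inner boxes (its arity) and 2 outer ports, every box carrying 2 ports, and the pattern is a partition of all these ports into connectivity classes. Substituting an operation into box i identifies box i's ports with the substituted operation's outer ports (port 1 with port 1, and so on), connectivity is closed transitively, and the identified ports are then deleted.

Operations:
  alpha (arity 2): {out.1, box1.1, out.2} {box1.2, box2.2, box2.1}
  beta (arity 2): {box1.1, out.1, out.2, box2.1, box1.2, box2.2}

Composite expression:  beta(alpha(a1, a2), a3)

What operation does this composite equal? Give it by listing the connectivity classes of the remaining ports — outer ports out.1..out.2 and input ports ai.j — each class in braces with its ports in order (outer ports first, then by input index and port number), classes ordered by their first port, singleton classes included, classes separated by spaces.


After gluing at beta, chains via deleted ports link the a-ports.
composing alpha on (a1, a2), with out.j its own outer ports: {out.1, out.2, a1.1} {a1.2, a2.1, a2.2}
composing beta on (a1, a2, a3), with out.j its own outer ports: {out.1, out.2, a1.1, a3.1, a3.2} {a1.2, a2.1, a2.2}

{out.1, out.2, a1.1, a3.1, a3.2} {a1.2, a2.1, a2.2}


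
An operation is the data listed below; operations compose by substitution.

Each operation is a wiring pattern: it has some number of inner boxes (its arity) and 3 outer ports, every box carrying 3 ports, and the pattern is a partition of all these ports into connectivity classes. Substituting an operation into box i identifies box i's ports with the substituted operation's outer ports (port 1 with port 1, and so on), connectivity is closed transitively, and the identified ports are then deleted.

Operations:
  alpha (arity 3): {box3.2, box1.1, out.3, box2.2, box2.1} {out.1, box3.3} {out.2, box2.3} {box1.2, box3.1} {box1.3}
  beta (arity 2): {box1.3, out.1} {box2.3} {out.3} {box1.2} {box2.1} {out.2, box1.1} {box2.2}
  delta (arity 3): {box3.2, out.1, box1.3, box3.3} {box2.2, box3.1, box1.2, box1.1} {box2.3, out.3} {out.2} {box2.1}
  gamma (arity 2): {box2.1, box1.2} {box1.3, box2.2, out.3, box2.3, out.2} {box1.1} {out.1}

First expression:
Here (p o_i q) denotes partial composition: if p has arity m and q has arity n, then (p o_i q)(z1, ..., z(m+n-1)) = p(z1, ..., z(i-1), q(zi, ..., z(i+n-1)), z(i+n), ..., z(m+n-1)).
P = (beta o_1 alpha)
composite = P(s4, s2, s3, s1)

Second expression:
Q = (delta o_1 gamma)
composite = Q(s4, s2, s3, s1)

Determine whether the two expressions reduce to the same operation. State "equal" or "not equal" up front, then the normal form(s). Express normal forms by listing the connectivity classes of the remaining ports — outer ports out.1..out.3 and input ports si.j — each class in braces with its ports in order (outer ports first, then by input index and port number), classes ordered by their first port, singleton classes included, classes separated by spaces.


In normal form, the first expression is {out.1, s2.1, s2.2, s3.2, s4.1} {out.2, s3.3} {out.3} {s1.1} {s1.2} {s1.3} {s2.3} {s3.1, s4.2} {s4.3}
In normal form, the second expression is {out.1, s1.1, s1.2, s1.3, s2.2, s2.3, s3.2, s4.3} {out.2} {out.3, s3.3} {s2.1, s4.2} {s3.1} {s4.1}
No match — not equal.

not equal; first: {out.1, s2.1, s2.2, s3.2, s4.1} {out.2, s3.3} {out.3} {s1.1} {s1.2} {s1.3} {s2.3} {s3.1, s4.2} {s4.3}; second: {out.1, s1.1, s1.2, s1.3, s2.2, s2.3, s3.2, s4.3} {out.2} {out.3, s3.3} {s2.1, s4.2} {s3.1} {s4.1}


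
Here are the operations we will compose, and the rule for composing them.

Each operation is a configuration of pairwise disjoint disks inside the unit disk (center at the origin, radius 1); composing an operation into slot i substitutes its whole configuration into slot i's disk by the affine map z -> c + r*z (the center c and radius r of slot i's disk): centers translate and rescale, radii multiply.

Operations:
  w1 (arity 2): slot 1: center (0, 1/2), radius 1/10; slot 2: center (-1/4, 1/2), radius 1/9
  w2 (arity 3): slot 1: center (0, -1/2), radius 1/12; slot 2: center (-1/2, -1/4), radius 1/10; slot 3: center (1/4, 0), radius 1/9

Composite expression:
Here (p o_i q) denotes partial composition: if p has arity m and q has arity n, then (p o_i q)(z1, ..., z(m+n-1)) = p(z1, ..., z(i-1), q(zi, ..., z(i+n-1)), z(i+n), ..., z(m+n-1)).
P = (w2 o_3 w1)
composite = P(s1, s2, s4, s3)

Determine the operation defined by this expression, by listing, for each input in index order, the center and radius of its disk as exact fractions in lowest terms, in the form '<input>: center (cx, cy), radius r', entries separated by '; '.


s1: center (0, -1/2), radius 1/12; s2: center (-1/2, -1/4), radius 1/10; s3: center (2/9, 1/18), radius 1/81; s4: center (1/4, 1/18), radius 1/90

Only the slot chain above each s matters under w2; compose those maps.
s1: after 1 affine step, its disk has center (0, -1/2), radius 1/12
s2: after 1 affine step, its disk has center (-1/2, -1/4), radius 1/10
s4: after 2 affine steps, its disk has center (1/4, 1/18), radius 1/90
s3: after 2 affine steps, its disk has center (2/9, 1/18), radius 1/81


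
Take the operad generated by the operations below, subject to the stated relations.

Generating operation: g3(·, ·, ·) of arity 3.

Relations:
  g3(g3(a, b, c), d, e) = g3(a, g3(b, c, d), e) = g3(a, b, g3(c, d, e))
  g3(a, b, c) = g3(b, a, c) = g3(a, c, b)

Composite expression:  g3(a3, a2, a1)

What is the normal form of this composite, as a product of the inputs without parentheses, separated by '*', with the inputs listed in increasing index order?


a1 * a2 * a3

Both nesting and order wash out for g3; what remains is which a's occur.
g3(a3, a2, a1) spells out as a3 * a2 * a1
commutativity sorts the factors: a1 * a2 * a3


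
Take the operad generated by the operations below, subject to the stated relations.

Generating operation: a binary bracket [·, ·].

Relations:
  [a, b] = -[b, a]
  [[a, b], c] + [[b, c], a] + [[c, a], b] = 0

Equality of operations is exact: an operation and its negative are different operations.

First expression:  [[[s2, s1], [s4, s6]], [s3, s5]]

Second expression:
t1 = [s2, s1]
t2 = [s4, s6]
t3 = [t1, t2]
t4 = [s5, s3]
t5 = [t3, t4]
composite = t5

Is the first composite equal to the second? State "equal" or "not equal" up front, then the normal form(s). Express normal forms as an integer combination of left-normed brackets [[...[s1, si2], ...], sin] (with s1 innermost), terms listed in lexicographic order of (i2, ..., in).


The first composite normalizes to -[[[[[s1, s2], s4], s6], s3], s5] + [[[[[s1, s2], s4], s6], s5], s3] + [[[[[s1, s2], s6], s4], s3], s5] - [[[[[s1, s2], s6], s4], s5], s3]
The second composite normalizes to [[[[[s1, s2], s4], s6], s3], s5] - [[[[[s1, s2], s4], s6], s5], s3] - [[[[[s1, s2], s6], s4], s3], s5] + [[[[[s1, s2], s6], s4], s5], s3]
No match — not equal.

not equal; the first gives -[[[[[s1, s2], s4], s6], s3], s5] + [[[[[s1, s2], s4], s6], s5], s3] + [[[[[s1, s2], s6], s4], s3], s5] - [[[[[s1, s2], s6], s4], s5], s3] and the second [[[[[s1, s2], s4], s6], s3], s5] - [[[[[s1, s2], s4], s6], s5], s3] - [[[[[s1, s2], s6], s4], s3], s5] + [[[[[s1, s2], s6], s4], s5], s3]


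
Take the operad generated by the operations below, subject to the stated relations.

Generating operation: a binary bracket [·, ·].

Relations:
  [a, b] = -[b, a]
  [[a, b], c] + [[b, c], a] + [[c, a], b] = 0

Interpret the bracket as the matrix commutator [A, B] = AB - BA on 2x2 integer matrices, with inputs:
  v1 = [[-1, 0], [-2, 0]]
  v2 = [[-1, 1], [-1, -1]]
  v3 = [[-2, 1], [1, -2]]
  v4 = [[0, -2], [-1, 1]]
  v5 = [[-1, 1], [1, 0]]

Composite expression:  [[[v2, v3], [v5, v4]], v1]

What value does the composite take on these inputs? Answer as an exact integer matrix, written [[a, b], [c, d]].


[[-24, 12], [-8, 24]]

[v2, v3] = [[2, 0], [0, -2]]
[v5, v4] = [[1, 3], [-2, -1]]
[[v2, v3], [v5, v4]] = [[0, 12], [8, 0]]
[[[v2, v3], [v5, v4]], v1] = [[-24, 12], [-8, 24]]


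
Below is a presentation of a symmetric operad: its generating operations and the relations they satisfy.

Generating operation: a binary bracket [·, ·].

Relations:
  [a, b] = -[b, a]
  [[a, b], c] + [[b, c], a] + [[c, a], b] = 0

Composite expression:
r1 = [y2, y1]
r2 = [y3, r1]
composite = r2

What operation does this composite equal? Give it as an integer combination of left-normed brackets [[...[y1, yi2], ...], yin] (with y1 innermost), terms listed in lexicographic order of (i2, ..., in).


[[y1, y2], y3]

Expand each bracket as ab - ba; the y1-initial words give the coefficients.
Composite bracket: [y3, [y2, y1]]
Expanding via [a, b] = ab - ba: 4 signed words (2^2 = 4).
The y1-initial words carry the normal form:
  y1y2y3 appears with sign +1, giving the term +[[y1, y2], y3]


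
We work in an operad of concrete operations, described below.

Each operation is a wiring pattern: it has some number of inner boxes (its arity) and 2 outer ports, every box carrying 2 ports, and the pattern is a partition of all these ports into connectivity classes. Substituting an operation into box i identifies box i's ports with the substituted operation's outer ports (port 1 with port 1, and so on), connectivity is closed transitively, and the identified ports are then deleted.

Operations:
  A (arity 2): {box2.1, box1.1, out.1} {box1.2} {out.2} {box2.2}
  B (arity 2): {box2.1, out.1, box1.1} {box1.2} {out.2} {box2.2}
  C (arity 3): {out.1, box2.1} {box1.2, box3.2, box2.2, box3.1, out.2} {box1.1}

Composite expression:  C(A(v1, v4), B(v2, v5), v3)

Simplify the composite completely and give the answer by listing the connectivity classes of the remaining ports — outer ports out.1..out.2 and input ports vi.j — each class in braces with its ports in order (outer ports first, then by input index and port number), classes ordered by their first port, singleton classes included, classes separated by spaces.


Connectivity passes through glued C-boundaries; trace each wire chain.
composing A on (v1, v4), with out.j its own outer ports: {out.1, v1.1, v4.1} {out.2} {v1.2} {v4.2}
composing B on (v2, v5), with out.j its own outer ports: {out.1, v2.1, v5.1} {out.2} {v2.2} {v5.2}
composing C on (v1, v4, v2, v5, v3), with out.j its own outer ports: {out.1, v2.1, v5.1} {out.2, v3.1, v3.2} {v1.1, v4.1} {v1.2} {v2.2} {v4.2} {v5.2}

{out.1, v2.1, v5.1} {out.2, v3.1, v3.2} {v1.1, v4.1} {v1.2} {v2.2} {v4.2} {v5.2}


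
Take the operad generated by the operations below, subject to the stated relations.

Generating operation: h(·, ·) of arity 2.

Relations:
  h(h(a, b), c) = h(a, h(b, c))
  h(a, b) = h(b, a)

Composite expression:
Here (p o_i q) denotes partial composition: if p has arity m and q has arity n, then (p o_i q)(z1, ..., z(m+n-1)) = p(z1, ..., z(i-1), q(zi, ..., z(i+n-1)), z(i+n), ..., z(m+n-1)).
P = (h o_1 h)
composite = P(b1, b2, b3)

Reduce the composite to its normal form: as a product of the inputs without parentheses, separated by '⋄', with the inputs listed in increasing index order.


Reordering under h is free, so list the b-inputs canonically.
h(b1, b2) collapses to b1 ⋄ b2
h(h(b1, b2), b3) collapses to b1 ⋄ b2 ⋄ b3
rearranged into index order: b1 ⋄ b2 ⋄ b3

b1 ⋄ b2 ⋄ b3


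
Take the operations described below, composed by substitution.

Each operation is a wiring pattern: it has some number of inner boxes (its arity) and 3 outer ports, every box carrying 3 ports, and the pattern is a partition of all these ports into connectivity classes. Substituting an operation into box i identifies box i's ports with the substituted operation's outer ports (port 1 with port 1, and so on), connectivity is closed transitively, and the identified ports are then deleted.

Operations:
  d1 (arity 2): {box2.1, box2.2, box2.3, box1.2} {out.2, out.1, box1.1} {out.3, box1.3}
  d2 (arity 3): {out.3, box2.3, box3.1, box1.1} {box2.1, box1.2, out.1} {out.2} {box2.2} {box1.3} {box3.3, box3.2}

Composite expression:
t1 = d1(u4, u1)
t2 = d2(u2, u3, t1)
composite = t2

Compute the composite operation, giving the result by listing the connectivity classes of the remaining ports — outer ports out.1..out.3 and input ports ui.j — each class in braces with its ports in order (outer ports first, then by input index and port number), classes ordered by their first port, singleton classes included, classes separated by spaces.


{out.1, u2.2, u3.1} {out.2} {out.3, u2.1, u3.3, u4.1, u4.3} {u1.1, u1.2, u1.3, u4.2} {u2.3} {u3.2}

Connectivity passes through glued d2-boundaries; trace each wire chain.
composing d1 on (u4, u1), with out.j its own outer ports: {out.1, out.2, u4.1} {out.3, u4.3} {u1.1, u1.2, u1.3, u4.2}
composing d2 on (u2, u3, u4, u1), with out.j its own outer ports: {out.1, u2.2, u3.1} {out.2} {out.3, u2.1, u3.3, u4.1, u4.3} {u1.1, u1.2, u1.3, u4.2} {u2.3} {u3.2}


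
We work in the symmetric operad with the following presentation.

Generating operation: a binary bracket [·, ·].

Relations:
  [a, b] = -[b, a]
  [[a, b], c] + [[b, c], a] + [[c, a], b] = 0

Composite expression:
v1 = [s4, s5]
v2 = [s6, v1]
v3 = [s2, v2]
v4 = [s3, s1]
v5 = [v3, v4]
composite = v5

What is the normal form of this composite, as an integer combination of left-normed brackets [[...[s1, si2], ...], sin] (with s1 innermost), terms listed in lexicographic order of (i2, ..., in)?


-[[[[[s1, s3], s2], s4], s5], s6] + [[[[[s1, s3], s2], s5], s4], s6] + [[[[[s1, s3], s2], s6], s4], s5] - [[[[[s1, s3], s2], s6], s5], s4] + [[[[[s1, s3], s4], s5], s6], s2] - [[[[[s1, s3], s5], s4], s6], s2] - [[[[[s1, s3], s6], s4], s5], s2] + [[[[[s1, s3], s6], s5], s4], s2]


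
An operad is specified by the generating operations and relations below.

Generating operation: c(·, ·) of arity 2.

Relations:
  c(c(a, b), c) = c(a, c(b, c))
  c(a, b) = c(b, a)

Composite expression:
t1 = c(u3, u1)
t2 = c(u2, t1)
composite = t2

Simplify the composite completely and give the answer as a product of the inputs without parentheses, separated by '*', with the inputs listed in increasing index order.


u1 * u2 * u3

Reordering under c is free, so list the u-inputs canonically.
c(u3, u1) spells out as u3 * u1
c(u2, c(u3, u1)) spells out as u2 * u3 * u1
commutativity sorts the factors: u1 * u2 * u3


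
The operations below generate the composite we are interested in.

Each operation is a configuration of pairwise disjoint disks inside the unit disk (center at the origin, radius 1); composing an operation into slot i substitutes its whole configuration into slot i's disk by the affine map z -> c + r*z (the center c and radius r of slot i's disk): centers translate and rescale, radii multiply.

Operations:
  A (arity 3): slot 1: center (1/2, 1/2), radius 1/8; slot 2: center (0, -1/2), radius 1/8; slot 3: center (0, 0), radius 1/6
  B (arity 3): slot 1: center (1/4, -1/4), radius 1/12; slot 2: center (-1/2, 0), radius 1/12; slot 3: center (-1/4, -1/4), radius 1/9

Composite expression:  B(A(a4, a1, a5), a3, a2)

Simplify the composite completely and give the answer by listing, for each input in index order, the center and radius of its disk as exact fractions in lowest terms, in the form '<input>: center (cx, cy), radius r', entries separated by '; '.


Below B, radii multiply path by path; the a-disk centers shift.
input a4: composing its 2 substitution steps yields center (7/24, -5/24), radius 1/96
input a1: composing its 2 substitution steps yields center (1/4, -7/24), radius 1/96
input a5: composing its 2 substitution steps yields center (1/4, -1/4), radius 1/72
input a3: composing its 1 substitution step yields center (-1/2, 0), radius 1/12
input a2: composing its 1 substitution step yields center (-1/4, -1/4), radius 1/9

a1: center (1/4, -7/24), radius 1/96; a2: center (-1/4, -1/4), radius 1/9; a3: center (-1/2, 0), radius 1/12; a4: center (7/24, -5/24), radius 1/96; a5: center (1/4, -1/4), radius 1/72


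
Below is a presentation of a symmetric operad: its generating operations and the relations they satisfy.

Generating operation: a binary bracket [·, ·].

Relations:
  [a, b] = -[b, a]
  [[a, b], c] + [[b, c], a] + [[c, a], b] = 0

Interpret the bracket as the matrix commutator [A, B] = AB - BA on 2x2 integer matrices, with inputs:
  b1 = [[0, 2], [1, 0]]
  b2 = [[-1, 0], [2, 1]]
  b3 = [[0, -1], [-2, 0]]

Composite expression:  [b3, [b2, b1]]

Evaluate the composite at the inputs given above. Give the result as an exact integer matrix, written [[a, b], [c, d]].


[b2, b1] = [[-4, -4], [2, 4]]
[b3, [b2, b1]] = [[-10, -8], [16, 10]]

[[-10, -8], [16, 10]]


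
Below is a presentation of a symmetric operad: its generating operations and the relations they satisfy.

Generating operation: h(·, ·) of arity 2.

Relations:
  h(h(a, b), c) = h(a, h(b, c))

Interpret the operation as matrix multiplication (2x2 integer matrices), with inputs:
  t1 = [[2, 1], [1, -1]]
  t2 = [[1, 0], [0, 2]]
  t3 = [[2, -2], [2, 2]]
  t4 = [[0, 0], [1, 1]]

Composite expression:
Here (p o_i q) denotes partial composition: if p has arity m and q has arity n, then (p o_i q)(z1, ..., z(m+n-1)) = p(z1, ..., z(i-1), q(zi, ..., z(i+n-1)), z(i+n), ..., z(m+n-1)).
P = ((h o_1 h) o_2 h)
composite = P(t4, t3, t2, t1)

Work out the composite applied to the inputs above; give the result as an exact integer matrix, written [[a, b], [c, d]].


[[0, 0], [8, 4]]


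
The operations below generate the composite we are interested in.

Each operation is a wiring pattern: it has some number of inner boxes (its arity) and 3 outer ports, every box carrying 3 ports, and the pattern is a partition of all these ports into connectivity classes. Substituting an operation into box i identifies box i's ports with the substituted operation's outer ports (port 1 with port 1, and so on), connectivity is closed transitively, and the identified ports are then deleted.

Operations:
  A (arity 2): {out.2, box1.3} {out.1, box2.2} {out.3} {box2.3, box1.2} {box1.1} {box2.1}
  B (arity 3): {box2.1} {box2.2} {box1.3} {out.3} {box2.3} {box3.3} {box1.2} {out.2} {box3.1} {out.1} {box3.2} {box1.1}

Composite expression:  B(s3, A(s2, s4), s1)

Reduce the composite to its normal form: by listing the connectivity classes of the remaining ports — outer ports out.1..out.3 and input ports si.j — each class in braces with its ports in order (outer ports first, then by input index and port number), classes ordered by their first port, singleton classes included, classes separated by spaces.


Two ports join when wires chain via B-identified ports.
composing A on (s2, s4), with out.j its own outer ports: {out.1, s4.2} {out.2, s2.3} {out.3} {s2.1} {s2.2, s4.3} {s4.1}
composing B on (s3, s2, s4, s1), with out.j its own outer ports: {out.1} {out.2} {out.3} {s1.1} {s1.2} {s1.3} {s2.1} {s2.2, s4.3} {s2.3} {s3.1} {s3.2} {s3.3} {s4.1} {s4.2}

{out.1} {out.2} {out.3} {s1.1} {s1.2} {s1.3} {s2.1} {s2.2, s4.3} {s2.3} {s3.1} {s3.2} {s3.3} {s4.1} {s4.2}


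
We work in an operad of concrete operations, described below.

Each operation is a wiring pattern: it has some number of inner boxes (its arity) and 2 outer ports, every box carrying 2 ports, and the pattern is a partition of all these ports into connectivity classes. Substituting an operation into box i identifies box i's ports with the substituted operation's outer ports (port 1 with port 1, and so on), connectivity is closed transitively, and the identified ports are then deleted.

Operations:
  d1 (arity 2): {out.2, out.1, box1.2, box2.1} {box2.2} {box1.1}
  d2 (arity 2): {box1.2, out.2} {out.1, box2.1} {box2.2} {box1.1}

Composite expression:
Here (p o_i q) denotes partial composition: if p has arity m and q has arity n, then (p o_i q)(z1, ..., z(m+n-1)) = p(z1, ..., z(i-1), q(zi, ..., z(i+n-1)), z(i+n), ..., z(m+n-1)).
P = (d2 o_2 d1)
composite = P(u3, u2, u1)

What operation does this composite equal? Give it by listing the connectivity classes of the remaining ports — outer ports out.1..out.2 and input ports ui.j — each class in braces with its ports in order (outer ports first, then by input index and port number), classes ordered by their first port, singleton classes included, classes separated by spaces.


{out.1, u1.1, u2.2} {out.2, u3.2} {u1.2} {u2.1} {u3.1}

Treat the ports identified at d2 as solder joints: merge, then drop.
the subtree at d1 composes to {out.1, out.2, u1.1, u2.2} {u1.2} {u2.1} on (u2, u1); out.j = own outer ports
the subtree at d2 composes to {out.1, u1.1, u2.2} {out.2, u3.2} {u1.2} {u2.1} {u3.1} on (u3, u2, u1); out.j = own outer ports


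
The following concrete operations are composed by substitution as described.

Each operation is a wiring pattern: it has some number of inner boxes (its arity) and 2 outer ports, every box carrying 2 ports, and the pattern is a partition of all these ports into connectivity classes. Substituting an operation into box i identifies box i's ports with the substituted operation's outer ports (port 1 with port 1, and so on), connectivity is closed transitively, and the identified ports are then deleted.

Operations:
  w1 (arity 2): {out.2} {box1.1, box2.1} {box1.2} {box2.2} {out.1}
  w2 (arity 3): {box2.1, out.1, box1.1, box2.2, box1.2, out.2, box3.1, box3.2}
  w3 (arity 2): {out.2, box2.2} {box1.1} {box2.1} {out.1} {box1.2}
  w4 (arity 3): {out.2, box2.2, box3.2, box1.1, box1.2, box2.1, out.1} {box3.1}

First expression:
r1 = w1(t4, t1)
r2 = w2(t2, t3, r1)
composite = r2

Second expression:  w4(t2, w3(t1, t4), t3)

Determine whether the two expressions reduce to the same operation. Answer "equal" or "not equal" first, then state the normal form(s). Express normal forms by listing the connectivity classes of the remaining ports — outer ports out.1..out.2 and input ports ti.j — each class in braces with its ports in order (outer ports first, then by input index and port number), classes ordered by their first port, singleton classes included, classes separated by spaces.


not equal: they reduce to {out.1, out.2, t2.1, t2.2, t3.1, t3.2} {t1.1, t4.1} {t1.2} {t4.2} and {out.1, out.2, t2.1, t2.2, t3.2, t4.2} {t1.1} {t1.2} {t3.1} {t4.1}

In normal form, the first expression is {out.1, out.2, t2.1, t2.2, t3.1, t3.2} {t1.1, t4.1} {t1.2} {t4.2}
In normal form, the second expression is {out.1, out.2, t2.1, t2.2, t3.2, t4.2} {t1.1} {t1.2} {t3.1} {t4.1}
No match — not equal.


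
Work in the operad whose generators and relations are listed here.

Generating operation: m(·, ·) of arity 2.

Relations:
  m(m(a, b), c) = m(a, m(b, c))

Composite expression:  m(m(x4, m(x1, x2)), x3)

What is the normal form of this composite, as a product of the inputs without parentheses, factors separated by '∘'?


x4 ∘ x1 ∘ x2 ∘ x3


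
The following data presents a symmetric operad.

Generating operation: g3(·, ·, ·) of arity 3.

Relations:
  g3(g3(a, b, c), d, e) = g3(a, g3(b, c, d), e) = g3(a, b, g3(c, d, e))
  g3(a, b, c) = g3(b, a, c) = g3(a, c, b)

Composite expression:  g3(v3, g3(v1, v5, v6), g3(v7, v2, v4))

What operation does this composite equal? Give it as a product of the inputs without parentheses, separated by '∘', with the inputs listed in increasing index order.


Both nesting and order wash out for g3; what remains is which v's occur.
g3(v1, v5, v6) reduces to v1 ∘ v5 ∘ v6
g3(v7, v2, v4) reduces to v7 ∘ v2 ∘ v4
g3(v3, g3(v1, v5, v6), g3(v7, v2, v4)) reduces to v3 ∘ v1 ∘ v5 ∘ v6 ∘ v7 ∘ v2 ∘ v4
rearranged into index order: v1 ∘ v2 ∘ v3 ∘ v4 ∘ v5 ∘ v6 ∘ v7

v1 ∘ v2 ∘ v3 ∘ v4 ∘ v5 ∘ v6 ∘ v7


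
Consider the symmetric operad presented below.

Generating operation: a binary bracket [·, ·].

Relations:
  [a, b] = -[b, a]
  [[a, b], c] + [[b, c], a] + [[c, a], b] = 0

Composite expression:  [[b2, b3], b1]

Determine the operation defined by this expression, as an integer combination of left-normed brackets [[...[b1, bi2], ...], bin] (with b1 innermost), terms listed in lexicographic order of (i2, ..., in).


-[[b1, b2], b3] + [[b1, b3], b2]

Expand each bracket as ab - ba; the b1-initial words give the coefficients.
Composite bracket: [[b2, b3], b1]
Expanding via [a, b] = ab - ba: 4 signed words (2^2 = 4).
Words beginning with b1 determine it all:
  b1b2b3 appears with sign -1, giving the term -[[b1, b2], b3]
  b1b3b2 appears with sign +1, giving the term +[[b1, b3], b2]


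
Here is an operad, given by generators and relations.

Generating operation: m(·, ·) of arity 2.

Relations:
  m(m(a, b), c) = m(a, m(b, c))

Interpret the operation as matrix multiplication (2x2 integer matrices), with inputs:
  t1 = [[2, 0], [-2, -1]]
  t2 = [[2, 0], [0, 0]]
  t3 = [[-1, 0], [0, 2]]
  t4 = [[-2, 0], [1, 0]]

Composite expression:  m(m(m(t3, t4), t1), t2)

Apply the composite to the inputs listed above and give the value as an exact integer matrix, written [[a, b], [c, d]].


[[8, 0], [8, 0]]

m(t3, t4) = [[2, 0], [2, 0]]
m(m(t3, t4), t1) = [[4, 0], [4, 0]]
m(m(m(t3, t4), t1), t2) = [[8, 0], [8, 0]]


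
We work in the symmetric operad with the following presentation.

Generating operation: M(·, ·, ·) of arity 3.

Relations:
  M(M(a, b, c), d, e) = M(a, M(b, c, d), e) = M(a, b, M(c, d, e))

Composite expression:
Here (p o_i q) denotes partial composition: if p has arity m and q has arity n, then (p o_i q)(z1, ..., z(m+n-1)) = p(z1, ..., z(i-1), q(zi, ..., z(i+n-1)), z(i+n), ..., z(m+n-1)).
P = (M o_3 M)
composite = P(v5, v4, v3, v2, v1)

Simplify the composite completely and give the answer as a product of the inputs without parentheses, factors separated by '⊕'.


v5 ⊕ v4 ⊕ v3 ⊕ v2 ⊕ v1


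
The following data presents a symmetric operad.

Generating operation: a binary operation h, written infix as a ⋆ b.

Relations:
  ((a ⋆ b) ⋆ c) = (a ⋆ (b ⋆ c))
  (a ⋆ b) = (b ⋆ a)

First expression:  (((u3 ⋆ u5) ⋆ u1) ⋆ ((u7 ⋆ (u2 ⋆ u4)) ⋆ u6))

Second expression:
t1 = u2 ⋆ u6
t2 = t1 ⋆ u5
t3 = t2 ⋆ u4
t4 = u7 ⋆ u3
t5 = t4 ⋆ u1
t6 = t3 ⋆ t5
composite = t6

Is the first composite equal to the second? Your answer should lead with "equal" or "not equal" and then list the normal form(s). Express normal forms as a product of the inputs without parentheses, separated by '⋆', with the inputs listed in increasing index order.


The first expression reduces to u1 ⋆ u2 ⋆ u3 ⋆ u4 ⋆ u5 ⋆ u6 ⋆ u7
The second expression reduces to u1 ⋆ u2 ⋆ u3 ⋆ u4 ⋆ u5 ⋆ u6 ⋆ u7
Both agree, so they are equal.

equal; both compose to u1 ⋆ u2 ⋆ u3 ⋆ u4 ⋆ u5 ⋆ u6 ⋆ u7


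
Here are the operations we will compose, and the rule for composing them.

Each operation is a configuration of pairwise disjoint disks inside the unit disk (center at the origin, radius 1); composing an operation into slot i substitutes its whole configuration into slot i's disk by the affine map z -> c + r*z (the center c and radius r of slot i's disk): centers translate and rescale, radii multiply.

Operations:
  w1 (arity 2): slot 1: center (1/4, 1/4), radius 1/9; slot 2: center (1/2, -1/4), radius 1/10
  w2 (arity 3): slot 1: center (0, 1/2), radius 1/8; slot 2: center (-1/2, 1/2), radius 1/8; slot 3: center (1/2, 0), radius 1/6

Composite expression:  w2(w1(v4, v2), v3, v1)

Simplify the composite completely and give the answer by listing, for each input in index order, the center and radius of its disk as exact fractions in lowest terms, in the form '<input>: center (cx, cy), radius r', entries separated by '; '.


v1: center (1/2, 0), radius 1/6; v2: center (1/16, 15/32), radius 1/80; v3: center (-1/2, 1/2), radius 1/8; v4: center (1/32, 17/32), radius 1/72

Affine substitution under w2: radii multiply and v-centers shift.
v4 passes through 2 substitutions, ending at center (1/32, 17/32), radius 1/72
v2 passes through 2 substitutions, ending at center (1/16, 15/32), radius 1/80
v3 passes through 1 substitution, ending at center (-1/2, 1/2), radius 1/8
v1 passes through 1 substitution, ending at center (1/2, 0), radius 1/6


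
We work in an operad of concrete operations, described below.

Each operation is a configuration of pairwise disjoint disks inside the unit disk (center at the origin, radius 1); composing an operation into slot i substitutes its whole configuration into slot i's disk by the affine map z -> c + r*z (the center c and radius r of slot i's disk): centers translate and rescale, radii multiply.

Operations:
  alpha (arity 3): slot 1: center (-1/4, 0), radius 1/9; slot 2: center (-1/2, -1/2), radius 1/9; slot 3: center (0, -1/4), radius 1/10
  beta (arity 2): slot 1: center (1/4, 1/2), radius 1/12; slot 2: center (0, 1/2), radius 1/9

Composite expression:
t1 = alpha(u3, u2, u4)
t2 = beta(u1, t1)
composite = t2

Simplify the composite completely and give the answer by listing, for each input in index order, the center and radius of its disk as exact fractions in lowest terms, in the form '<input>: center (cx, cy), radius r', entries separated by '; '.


u1: center (1/4, 1/2), radius 1/12; u2: center (-1/18, 4/9), radius 1/81; u3: center (-1/36, 1/2), radius 1/81; u4: center (0, 17/36), radius 1/90

Each u-disk chains the slot maps above it in beta; radii multiply.
u1 passes through 1 substitution, ending at center (1/4, 1/2), radius 1/12
u3 passes through 2 substitutions, ending at center (-1/36, 1/2), radius 1/81
u2 passes through 2 substitutions, ending at center (-1/18, 4/9), radius 1/81
u4 passes through 2 substitutions, ending at center (0, 17/36), radius 1/90


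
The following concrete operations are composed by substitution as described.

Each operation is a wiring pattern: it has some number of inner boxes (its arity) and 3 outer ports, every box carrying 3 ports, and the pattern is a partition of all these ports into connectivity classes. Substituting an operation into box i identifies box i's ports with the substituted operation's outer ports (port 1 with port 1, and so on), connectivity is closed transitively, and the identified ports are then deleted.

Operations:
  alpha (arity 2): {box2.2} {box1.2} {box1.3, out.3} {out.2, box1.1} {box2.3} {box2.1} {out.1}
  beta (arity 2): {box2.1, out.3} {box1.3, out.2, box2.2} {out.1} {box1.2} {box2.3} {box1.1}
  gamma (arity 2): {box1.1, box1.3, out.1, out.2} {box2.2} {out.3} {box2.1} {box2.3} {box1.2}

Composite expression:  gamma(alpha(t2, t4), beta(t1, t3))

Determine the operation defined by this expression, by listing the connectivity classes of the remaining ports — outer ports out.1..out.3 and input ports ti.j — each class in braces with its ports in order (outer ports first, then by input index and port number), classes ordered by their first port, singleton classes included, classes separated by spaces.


{out.1, out.2, t2.3} {out.3} {t1.1} {t1.2} {t1.3, t3.2} {t2.1} {t2.2} {t3.1} {t3.3} {t4.1} {t4.2} {t4.3}

Reachability decides: close wires over gamma-identified ports.
the subtree at alpha composes to {out.1} {out.2, t2.1} {out.3, t2.3} {t2.2} {t4.1} {t4.2} {t4.3} on (t2, t4); out.j = own outer ports
the subtree at beta composes to {out.1} {out.2, t1.3, t3.2} {out.3, t3.1} {t1.1} {t1.2} {t3.3} on (t1, t3); out.j = own outer ports
the subtree at gamma composes to {out.1, out.2, t2.3} {out.3} {t1.1} {t1.2} {t1.3, t3.2} {t2.1} {t2.2} {t3.1} {t3.3} {t4.1} {t4.2} {t4.3} on (t2, t4, t1, t3); out.j = own outer ports


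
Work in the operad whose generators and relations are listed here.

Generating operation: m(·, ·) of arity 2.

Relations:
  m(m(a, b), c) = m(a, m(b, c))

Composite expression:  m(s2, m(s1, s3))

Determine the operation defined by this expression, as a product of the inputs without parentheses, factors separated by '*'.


s2 * s1 * s3

The m-tree's shape is irrelevant; the s-reading-order decides.
m(s1, s3) flattens to s1 * s3
m(s2, m(s1, s3)) flattens to s2 * s1 * s3


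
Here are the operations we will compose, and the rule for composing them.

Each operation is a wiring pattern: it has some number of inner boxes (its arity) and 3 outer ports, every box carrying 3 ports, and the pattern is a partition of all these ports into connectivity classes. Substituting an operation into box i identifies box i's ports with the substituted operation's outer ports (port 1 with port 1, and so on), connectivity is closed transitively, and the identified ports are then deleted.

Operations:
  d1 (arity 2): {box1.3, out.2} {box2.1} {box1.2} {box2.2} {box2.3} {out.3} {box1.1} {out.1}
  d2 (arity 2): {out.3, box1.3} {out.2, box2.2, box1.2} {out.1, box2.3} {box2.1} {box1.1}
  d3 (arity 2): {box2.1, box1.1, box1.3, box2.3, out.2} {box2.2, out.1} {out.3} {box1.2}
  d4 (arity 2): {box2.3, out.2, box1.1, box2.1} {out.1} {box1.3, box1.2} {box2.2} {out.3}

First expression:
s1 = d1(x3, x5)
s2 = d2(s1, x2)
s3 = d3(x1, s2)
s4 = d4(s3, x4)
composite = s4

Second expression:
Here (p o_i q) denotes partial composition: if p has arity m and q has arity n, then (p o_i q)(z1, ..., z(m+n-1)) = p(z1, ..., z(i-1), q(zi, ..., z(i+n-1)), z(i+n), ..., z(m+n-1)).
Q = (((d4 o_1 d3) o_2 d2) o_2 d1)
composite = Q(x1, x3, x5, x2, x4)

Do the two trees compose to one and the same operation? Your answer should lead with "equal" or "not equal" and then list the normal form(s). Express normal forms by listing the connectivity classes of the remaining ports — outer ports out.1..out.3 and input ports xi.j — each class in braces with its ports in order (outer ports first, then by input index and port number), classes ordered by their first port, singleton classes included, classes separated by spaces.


equal: each reduces to {out.1} {out.2, x2.2, x3.3, x4.1, x4.3} {out.3} {x1.1, x1.3, x2.3} {x1.2} {x2.1} {x3.1} {x3.2} {x4.2} {x5.1} {x5.2} {x5.3}

The first composite normalizes to {out.1} {out.2, x2.2, x3.3, x4.1, x4.3} {out.3} {x1.1, x1.3, x2.3} {x1.2} {x2.1} {x3.1} {x3.2} {x4.2} {x5.1} {x5.2} {x5.3}
The second composite normalizes to {out.1} {out.2, x2.2, x3.3, x4.1, x4.3} {out.3} {x1.1, x1.3, x2.3} {x1.2} {x2.1} {x3.1} {x3.2} {x4.2} {x5.1} {x5.2} {x5.3}
Both agree, so they are equal.


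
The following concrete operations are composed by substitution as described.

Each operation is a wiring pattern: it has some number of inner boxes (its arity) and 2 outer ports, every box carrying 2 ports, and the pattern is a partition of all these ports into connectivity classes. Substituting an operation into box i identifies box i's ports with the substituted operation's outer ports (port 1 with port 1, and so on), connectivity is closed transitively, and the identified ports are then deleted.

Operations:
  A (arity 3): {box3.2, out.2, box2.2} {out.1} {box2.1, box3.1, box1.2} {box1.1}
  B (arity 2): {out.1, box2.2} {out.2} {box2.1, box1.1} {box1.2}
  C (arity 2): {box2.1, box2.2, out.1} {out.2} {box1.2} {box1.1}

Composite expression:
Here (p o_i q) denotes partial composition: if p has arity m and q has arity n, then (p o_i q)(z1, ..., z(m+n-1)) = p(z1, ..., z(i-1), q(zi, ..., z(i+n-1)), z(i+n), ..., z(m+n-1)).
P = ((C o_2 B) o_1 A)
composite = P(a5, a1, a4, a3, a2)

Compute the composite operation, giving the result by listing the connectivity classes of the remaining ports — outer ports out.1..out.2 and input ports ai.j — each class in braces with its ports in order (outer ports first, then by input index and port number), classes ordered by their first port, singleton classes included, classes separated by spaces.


{out.1, a2.2} {out.2} {a1.1, a4.1, a5.2} {a1.2, a4.2} {a2.1, a3.1} {a3.2} {a5.1}

Substituting into C glues patterns; closure does the rest.
stage A: inputs (a5, a1, a4), connectivity {out.1} {out.2, a1.2, a4.2} {a1.1, a4.1, a5.2} {a5.1}, out.j its boundary
stage B: inputs (a3, a2), connectivity {out.1, a2.2} {out.2} {a2.1, a3.1} {a3.2}, out.j its boundary
stage C: inputs (a5, a1, a4, a3, a2), connectivity {out.1, a2.2} {out.2} {a1.1, a4.1, a5.2} {a1.2, a4.2} {a2.1, a3.1} {a3.2} {a5.1}, out.j its boundary


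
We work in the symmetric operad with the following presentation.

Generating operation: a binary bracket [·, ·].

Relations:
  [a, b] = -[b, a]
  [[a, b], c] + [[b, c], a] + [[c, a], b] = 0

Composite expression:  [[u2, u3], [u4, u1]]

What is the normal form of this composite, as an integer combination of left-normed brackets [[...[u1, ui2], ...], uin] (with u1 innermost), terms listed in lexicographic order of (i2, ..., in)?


[[[u1, u4], u2], u3] - [[[u1, u4], u3], u2]

Expand each bracket as ab - ba; the u1-initial words give the coefficients.
Composite bracket: [[u2, u3], [u4, u1]]
Under [a, b] = ab - ba we get 8 signed associative words (2^3 = 8).
Keep just the words that open with u1:
  word u1u4u2u3 has sign +1, contributing +[[[u1, u4], u2], u3]
  word u1u4u3u2 has sign -1, contributing -[[[u1, u4], u3], u2]
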